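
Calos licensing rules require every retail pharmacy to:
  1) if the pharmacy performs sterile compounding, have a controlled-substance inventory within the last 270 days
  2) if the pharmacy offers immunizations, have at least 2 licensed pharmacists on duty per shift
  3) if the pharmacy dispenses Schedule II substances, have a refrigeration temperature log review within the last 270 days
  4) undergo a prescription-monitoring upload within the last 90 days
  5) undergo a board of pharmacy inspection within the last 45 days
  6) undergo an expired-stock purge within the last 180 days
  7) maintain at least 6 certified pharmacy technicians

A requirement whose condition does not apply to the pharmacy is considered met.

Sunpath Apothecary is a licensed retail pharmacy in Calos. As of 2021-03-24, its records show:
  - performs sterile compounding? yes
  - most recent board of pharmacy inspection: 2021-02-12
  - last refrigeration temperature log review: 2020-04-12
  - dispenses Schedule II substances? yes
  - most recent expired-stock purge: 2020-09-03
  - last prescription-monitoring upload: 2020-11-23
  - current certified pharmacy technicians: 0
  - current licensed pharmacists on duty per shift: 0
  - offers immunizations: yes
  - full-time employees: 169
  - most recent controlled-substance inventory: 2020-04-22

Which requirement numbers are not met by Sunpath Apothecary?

1. condition 'performs sterile compounding' holds; controlled-substance inventory 336 days ago vs limit 270 → not met
2. condition 'offers immunizations' holds; licensed pharmacists on duty per shift 0 < 2 → not met
3. condition 'dispenses Schedule II substances' holds; refrigeration temperature log review 346 days ago vs limit 270 → not met
4. prescription-monitoring upload 121 days ago vs limit 90 → not met
5. board of pharmacy inspection 40 days ago vs limit 45 → met
6. expired-stock purge 202 days ago vs limit 180 → not met
7. certified pharmacy technicians 0 < 6 → not met
Not met: 1, 2, 3, 4, 6, 7

1, 2, 3, 4, 6, 7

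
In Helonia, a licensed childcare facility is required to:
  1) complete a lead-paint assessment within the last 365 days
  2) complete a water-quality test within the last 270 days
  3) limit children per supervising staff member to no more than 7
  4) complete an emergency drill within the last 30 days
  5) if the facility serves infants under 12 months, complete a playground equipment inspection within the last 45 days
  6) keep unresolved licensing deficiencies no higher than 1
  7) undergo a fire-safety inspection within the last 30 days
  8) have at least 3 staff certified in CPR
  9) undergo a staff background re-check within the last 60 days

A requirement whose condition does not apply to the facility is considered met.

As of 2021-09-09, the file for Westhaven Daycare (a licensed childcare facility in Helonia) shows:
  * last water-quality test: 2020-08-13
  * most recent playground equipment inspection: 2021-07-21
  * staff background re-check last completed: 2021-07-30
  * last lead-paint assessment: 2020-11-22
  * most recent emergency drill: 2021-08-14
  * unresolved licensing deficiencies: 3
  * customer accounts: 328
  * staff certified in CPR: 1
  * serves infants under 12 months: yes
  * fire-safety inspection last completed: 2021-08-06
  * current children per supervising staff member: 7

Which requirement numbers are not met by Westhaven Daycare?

2, 5, 6, 7, 8

1. lead-paint assessment 291 days ago vs limit 365 → met
2. water-quality test 392 days ago vs limit 270 → not met
3. children per supervising staff member 7 ≤ 7 → met
4. emergency drill 26 days ago vs limit 30 → met
5. condition 'serves infants under 12 months' holds; playground equipment inspection 50 days ago vs limit 45 → not met
6. unresolved licensing deficiencies 3 > 1 → not met
7. fire-safety inspection 34 days ago vs limit 30 → not met
8. staff certified in CPR 1 < 3 → not met
9. staff background re-check 41 days ago vs limit 60 → met
Not met: 2, 5, 6, 7, 8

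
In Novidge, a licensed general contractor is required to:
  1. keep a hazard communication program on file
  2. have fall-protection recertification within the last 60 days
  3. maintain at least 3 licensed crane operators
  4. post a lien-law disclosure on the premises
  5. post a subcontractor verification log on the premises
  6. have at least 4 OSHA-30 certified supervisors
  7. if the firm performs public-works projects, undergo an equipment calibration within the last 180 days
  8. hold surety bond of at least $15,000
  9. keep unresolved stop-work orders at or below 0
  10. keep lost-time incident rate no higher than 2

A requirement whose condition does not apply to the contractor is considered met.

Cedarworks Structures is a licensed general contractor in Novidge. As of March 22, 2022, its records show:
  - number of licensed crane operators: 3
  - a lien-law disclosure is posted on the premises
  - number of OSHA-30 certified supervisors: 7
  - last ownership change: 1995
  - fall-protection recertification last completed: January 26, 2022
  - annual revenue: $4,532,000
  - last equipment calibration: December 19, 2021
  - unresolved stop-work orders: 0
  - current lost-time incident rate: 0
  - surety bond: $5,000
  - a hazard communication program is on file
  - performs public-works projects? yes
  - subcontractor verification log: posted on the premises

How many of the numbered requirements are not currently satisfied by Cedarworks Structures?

1

1. hazard communication program present → met
2. fall-protection recertification 55 days ago vs limit 60 → met
3. licensed crane operators 3 ≥ 3 → met
4. lien-law disclosure present → met
5. subcontractor verification log present → met
6. OSHA-30 certified supervisors 7 ≥ 4 → met
7. condition 'performs public-works projects' holds; equipment calibration 93 days ago vs limit 180 → met
8. surety bond $5,000 < $15,000 → not met
9. unresolved stop-work orders 0 ≤ 0 → met
10. lost-time incident rate 0 ≤ 2 → met
Not met: 1 of 10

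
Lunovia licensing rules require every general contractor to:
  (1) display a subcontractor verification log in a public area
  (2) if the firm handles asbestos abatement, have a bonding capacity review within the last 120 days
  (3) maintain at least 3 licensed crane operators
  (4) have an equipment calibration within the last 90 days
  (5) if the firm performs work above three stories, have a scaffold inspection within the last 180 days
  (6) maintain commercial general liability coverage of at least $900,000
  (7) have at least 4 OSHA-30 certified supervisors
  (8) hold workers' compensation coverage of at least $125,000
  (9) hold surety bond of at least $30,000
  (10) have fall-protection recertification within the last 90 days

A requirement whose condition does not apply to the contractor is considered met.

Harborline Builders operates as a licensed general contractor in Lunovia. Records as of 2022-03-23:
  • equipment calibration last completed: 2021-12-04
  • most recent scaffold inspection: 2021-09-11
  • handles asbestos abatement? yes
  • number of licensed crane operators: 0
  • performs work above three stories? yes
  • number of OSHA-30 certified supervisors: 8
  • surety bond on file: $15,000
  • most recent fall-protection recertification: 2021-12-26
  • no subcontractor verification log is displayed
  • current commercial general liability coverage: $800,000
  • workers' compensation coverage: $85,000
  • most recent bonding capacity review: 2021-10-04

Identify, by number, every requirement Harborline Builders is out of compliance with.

1, 2, 3, 4, 5, 6, 8, 9

1. subcontractor verification log absent → not met
2. condition 'handles asbestos abatement' holds; bonding capacity review 170 days ago vs limit 120 → not met
3. licensed crane operators 0 < 3 → not met
4. equipment calibration 109 days ago vs limit 90 → not met
5. condition 'performs work above three stories' holds; scaffold inspection 193 days ago vs limit 180 → not met
6. commercial general liability coverage $800,000 < $900,000 → not met
7. OSHA-30 certified supervisors 8 ≥ 4 → met
8. workers' compensation coverage $85,000 < $125,000 → not met
9. surety bond $15,000 < $30,000 → not met
10. fall-protection recertification 87 days ago vs limit 90 → met
Not met: 1, 2, 3, 4, 5, 6, 8, 9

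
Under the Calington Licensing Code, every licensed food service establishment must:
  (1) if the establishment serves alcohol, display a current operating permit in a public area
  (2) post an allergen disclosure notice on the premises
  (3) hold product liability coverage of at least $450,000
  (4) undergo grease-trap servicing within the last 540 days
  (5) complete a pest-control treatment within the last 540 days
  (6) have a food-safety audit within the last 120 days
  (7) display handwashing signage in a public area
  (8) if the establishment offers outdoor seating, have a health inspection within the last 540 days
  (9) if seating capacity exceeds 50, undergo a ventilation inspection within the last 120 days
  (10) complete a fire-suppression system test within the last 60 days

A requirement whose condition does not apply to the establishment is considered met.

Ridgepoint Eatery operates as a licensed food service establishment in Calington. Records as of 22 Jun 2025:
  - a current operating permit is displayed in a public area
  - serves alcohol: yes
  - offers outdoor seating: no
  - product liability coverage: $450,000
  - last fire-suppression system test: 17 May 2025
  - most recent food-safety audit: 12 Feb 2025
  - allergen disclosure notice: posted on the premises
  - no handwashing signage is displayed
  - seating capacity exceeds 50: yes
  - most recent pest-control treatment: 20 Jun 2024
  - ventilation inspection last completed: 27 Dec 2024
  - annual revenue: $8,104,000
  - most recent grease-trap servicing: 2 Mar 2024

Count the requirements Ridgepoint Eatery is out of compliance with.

1. condition 'serves alcohol' holds; current operating permit present → met
2. allergen disclosure notice present → met
3. product liability coverage $450,000 ≥ $450,000 → met
4. grease-trap servicing 477 days ago vs limit 540 → met
5. pest-control treatment 367 days ago vs limit 540 → met
6. food-safety audit 130 days ago vs limit 120 → not met
7. handwashing signage absent → not met
8. condition 'offers outdoor seating' does not hold → requirement n/a → met
9. condition 'seating capacity exceeds 50' holds; ventilation inspection 177 days ago vs limit 120 → not met
10. fire-suppression system test 36 days ago vs limit 60 → met
Not met: 3 of 10

3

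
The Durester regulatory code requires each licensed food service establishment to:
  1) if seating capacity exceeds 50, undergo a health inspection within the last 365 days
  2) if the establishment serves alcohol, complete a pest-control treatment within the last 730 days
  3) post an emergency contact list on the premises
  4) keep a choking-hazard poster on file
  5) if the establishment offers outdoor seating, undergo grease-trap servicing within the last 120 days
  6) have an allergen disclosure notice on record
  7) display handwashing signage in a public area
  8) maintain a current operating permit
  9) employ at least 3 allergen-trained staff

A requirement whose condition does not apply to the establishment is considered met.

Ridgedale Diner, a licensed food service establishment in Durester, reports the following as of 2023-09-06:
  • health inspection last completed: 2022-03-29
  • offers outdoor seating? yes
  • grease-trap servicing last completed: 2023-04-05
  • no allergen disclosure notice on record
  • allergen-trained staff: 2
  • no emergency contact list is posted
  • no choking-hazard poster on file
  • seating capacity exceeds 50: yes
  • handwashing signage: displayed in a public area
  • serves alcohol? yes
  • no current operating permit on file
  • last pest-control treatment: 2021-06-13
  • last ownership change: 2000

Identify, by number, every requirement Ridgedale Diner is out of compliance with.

1. condition 'seating capacity exceeds 50' holds; health inspection 526 days ago vs limit 365 → not met
2. condition 'serves alcohol' holds; pest-control treatment 815 days ago vs limit 730 → not met
3. emergency contact list absent → not met
4. choking-hazard poster absent → not met
5. condition 'offers outdoor seating' holds; grease-trap servicing 154 days ago vs limit 120 → not met
6. allergen disclosure notice absent → not met
7. handwashing signage present → met
8. current operating permit absent → not met
9. allergen-trained staff 2 < 3 → not met
Not met: 1, 2, 3, 4, 5, 6, 8, 9

1, 2, 3, 4, 5, 6, 8, 9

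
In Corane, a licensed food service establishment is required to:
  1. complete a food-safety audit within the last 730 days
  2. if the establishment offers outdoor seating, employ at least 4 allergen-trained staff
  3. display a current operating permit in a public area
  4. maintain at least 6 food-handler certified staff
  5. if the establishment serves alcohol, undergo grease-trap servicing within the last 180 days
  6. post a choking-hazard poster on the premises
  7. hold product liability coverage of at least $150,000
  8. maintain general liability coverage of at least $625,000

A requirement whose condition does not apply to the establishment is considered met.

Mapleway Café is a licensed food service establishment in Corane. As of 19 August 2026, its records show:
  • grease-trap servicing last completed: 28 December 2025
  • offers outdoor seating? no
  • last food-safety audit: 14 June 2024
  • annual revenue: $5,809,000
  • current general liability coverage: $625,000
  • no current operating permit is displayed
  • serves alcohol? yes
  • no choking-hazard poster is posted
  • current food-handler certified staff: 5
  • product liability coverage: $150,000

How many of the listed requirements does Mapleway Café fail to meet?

5

1. food-safety audit 796 days ago vs limit 730 → not met
2. condition 'offers outdoor seating' does not hold → requirement n/a → met
3. current operating permit absent → not met
4. food-handler certified staff 5 < 6 → not met
5. condition 'serves alcohol' holds; grease-trap servicing 234 days ago vs limit 180 → not met
6. choking-hazard poster absent → not met
7. product liability coverage $150,000 ≥ $150,000 → met
8. general liability coverage $625,000 ≥ $625,000 → met
Not met: 5 of 8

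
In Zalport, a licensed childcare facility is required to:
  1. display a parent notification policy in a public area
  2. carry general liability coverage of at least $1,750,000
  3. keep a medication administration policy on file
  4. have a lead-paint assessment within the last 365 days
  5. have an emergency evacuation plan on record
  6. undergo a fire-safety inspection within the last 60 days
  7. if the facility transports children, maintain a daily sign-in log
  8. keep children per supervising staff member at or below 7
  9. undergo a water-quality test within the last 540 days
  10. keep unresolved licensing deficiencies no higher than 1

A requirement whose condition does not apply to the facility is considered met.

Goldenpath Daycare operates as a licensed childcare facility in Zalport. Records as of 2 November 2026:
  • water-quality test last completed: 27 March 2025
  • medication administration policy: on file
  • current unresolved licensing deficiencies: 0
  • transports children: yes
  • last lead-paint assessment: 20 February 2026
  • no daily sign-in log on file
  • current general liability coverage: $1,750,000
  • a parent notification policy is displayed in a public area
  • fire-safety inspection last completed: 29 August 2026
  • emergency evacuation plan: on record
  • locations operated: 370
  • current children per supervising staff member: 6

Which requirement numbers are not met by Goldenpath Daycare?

6, 7, 9

1. parent notification policy present → met
2. general liability coverage $1,750,000 ≥ $1,750,000 → met
3. medication administration policy present → met
4. lead-paint assessment 255 days ago vs limit 365 → met
5. emergency evacuation plan present → met
6. fire-safety inspection 65 days ago vs limit 60 → not met
7. condition 'transports children' holds; daily sign-in log absent → not met
8. children per supervising staff member 6 ≤ 7 → met
9. water-quality test 585 days ago vs limit 540 → not met
10. unresolved licensing deficiencies 0 ≤ 1 → met
Not met: 6, 7, 9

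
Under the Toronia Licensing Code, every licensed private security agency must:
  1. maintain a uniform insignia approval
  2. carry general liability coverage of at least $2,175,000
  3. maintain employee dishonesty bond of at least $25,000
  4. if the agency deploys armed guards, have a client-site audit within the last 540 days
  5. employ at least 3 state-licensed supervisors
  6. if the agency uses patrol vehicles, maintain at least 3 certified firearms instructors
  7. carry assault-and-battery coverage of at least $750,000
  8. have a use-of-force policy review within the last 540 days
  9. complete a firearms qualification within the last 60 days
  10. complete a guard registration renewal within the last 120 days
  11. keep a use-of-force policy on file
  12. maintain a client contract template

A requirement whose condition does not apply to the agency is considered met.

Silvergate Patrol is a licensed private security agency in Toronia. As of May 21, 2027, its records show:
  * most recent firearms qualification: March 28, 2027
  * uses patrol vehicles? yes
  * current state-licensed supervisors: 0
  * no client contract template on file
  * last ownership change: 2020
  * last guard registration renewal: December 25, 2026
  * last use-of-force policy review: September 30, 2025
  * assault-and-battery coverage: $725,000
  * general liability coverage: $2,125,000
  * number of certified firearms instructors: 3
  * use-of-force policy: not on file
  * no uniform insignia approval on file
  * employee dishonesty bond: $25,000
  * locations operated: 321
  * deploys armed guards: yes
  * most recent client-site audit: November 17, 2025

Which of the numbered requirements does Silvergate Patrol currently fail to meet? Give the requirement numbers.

1, 2, 4, 5, 7, 8, 10, 11, 12

1. uniform insignia approval absent → not met
2. general liability coverage $2,125,000 < $2,175,000 → not met
3. employee dishonesty bond $25,000 ≥ $25,000 → met
4. condition 'deploys armed guards' holds; client-site audit 550 days ago vs limit 540 → not met
5. state-licensed supervisors 0 < 3 → not met
6. condition 'uses patrol vehicles' holds; certified firearms instructors 3 ≥ 3 → met
7. assault-and-battery coverage $725,000 < $750,000 → not met
8. use-of-force policy review 598 days ago vs limit 540 → not met
9. firearms qualification 54 days ago vs limit 60 → met
10. guard registration renewal 147 days ago vs limit 120 → not met
11. use-of-force policy absent → not met
12. client contract template absent → not met
Not met: 1, 2, 4, 5, 7, 8, 10, 11, 12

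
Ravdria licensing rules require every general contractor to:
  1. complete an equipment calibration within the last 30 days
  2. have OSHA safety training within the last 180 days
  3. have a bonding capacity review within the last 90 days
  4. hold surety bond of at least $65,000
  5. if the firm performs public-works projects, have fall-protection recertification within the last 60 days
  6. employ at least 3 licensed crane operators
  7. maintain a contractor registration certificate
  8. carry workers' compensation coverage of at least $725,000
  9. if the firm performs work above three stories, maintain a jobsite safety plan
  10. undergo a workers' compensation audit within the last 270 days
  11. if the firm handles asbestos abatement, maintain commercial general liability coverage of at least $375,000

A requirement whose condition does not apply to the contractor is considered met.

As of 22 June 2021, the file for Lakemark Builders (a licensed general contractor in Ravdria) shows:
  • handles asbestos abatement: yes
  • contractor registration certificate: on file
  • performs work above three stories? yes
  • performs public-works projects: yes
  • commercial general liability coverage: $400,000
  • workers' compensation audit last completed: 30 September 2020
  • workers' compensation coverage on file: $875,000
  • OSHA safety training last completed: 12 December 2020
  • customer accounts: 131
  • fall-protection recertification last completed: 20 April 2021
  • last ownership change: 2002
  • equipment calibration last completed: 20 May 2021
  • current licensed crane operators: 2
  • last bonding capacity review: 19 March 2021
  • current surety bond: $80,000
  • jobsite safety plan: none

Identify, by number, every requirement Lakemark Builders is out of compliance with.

1. equipment calibration 33 days ago vs limit 30 → not met
2. OSHA safety training 192 days ago vs limit 180 → not met
3. bonding capacity review 95 days ago vs limit 90 → not met
4. surety bond $80,000 ≥ $65,000 → met
5. condition 'performs public-works projects' holds; fall-protection recertification 63 days ago vs limit 60 → not met
6. licensed crane operators 2 < 3 → not met
7. contractor registration certificate present → met
8. workers' compensation coverage $875,000 ≥ $725,000 → met
9. condition 'performs work above three stories' holds; jobsite safety plan absent → not met
10. workers' compensation audit 265 days ago vs limit 270 → met
11. condition 'handles asbestos abatement' holds; commercial general liability coverage $400,000 ≥ $375,000 → met
Not met: 1, 2, 3, 5, 6, 9

1, 2, 3, 5, 6, 9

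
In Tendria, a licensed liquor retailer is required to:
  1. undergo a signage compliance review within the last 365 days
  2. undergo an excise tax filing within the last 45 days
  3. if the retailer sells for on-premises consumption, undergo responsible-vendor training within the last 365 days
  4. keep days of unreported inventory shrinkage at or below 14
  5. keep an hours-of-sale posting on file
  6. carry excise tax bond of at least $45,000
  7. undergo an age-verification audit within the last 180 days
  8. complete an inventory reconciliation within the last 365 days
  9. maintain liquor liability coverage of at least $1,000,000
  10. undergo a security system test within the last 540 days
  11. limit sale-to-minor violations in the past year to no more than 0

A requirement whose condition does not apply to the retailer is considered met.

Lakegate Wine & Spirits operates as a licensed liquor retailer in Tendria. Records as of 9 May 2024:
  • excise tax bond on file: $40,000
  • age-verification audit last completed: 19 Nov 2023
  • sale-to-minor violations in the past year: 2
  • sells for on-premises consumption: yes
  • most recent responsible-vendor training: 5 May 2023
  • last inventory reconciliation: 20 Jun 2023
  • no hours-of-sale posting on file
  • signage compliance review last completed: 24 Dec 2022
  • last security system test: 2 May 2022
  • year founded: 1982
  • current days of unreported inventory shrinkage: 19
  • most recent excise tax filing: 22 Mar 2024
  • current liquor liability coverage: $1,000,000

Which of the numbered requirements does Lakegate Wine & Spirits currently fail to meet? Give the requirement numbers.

1, 2, 3, 4, 5, 6, 10, 11

1. signage compliance review 502 days ago vs limit 365 → not met
2. excise tax filing 48 days ago vs limit 45 → not met
3. condition 'sells for on-premises consumption' holds; responsible-vendor training 370 days ago vs limit 365 → not met
4. days of unreported inventory shrinkage 19 > 14 → not met
5. hours-of-sale posting absent → not met
6. excise tax bond $40,000 < $45,000 → not met
7. age-verification audit 172 days ago vs limit 180 → met
8. inventory reconciliation 324 days ago vs limit 365 → met
9. liquor liability coverage $1,000,000 ≥ $1,000,000 → met
10. security system test 738 days ago vs limit 540 → not met
11. sale-to-minor violations in the past year 2 > 0 → not met
Not met: 1, 2, 3, 4, 5, 6, 10, 11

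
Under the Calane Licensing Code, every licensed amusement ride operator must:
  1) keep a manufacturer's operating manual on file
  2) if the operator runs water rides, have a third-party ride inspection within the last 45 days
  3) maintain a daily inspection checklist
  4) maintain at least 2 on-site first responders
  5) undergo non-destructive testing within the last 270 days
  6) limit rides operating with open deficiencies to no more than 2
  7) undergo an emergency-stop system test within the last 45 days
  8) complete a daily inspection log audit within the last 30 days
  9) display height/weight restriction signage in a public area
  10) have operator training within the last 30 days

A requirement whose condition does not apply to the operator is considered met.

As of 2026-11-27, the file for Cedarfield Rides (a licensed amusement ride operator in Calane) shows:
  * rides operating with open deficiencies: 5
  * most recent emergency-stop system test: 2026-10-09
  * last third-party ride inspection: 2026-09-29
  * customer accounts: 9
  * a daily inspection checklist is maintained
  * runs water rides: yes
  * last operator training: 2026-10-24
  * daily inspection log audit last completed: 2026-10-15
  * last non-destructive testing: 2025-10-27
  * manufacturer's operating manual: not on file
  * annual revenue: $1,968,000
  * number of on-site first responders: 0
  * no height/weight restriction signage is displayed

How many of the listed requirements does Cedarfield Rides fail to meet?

9

1. manufacturer's operating manual absent → not met
2. condition 'runs water rides' holds; third-party ride inspection 59 days ago vs limit 45 → not met
3. daily inspection checklist present → met
4. on-site first responders 0 < 2 → not met
5. non-destructive testing 396 days ago vs limit 270 → not met
6. rides operating with open deficiencies 5 > 2 → not met
7. emergency-stop system test 49 days ago vs limit 45 → not met
8. daily inspection log audit 43 days ago vs limit 30 → not met
9. height/weight restriction signage absent → not met
10. operator training 34 days ago vs limit 30 → not met
Not met: 9 of 10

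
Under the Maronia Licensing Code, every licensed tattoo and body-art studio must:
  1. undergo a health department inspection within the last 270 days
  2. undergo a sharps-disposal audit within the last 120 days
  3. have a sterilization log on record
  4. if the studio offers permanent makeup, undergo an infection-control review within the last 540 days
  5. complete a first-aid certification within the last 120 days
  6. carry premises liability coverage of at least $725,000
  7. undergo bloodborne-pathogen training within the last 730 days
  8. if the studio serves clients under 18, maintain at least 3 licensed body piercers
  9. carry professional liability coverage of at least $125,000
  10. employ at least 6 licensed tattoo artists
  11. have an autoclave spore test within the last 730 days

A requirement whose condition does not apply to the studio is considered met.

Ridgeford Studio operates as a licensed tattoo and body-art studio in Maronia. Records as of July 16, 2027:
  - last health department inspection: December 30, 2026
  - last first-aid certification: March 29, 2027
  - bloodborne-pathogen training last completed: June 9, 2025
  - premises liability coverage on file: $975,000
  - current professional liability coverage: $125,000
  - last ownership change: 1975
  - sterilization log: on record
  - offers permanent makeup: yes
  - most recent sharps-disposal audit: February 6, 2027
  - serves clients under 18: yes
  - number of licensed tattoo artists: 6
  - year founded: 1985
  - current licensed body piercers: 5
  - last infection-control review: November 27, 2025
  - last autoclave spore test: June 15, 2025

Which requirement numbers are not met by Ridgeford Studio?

1. health department inspection 198 days ago vs limit 270 → met
2. sharps-disposal audit 160 days ago vs limit 120 → not met
3. sterilization log present → met
4. condition 'offers permanent makeup' holds; infection-control review 596 days ago vs limit 540 → not met
5. first-aid certification 109 days ago vs limit 120 → met
6. premises liability coverage $975,000 ≥ $725,000 → met
7. bloodborne-pathogen training 767 days ago vs limit 730 → not met
8. condition 'serves clients under 18' holds; licensed body piercers 5 ≥ 3 → met
9. professional liability coverage $125,000 ≥ $125,000 → met
10. licensed tattoo artists 6 ≥ 6 → met
11. autoclave spore test 761 days ago vs limit 730 → not met
Not met: 2, 4, 7, 11

2, 4, 7, 11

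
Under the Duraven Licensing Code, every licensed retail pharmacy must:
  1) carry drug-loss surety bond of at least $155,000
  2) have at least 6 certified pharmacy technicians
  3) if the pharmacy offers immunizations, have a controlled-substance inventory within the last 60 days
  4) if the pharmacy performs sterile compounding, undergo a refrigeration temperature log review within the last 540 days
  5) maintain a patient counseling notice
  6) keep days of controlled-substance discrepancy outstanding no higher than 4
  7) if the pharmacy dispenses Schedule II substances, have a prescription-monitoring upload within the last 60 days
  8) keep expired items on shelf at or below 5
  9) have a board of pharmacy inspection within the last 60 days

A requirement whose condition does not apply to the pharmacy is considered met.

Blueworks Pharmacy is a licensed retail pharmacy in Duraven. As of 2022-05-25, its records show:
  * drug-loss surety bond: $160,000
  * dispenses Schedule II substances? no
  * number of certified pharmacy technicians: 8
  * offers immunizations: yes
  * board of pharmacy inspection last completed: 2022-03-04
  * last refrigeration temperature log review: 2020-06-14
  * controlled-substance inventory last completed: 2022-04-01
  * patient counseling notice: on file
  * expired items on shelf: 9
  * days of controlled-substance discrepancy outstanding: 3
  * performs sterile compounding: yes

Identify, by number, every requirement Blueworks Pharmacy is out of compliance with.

1. drug-loss surety bond $160,000 ≥ $155,000 → met
2. certified pharmacy technicians 8 ≥ 6 → met
3. condition 'offers immunizations' holds; controlled-substance inventory 54 days ago vs limit 60 → met
4. condition 'performs sterile compounding' holds; refrigeration temperature log review 710 days ago vs limit 540 → not met
5. patient counseling notice present → met
6. days of controlled-substance discrepancy outstanding 3 ≤ 4 → met
7. condition 'dispenses Schedule II substances' does not hold → requirement n/a → met
8. expired items on shelf 9 > 5 → not met
9. board of pharmacy inspection 82 days ago vs limit 60 → not met
Not met: 4, 8, 9

4, 8, 9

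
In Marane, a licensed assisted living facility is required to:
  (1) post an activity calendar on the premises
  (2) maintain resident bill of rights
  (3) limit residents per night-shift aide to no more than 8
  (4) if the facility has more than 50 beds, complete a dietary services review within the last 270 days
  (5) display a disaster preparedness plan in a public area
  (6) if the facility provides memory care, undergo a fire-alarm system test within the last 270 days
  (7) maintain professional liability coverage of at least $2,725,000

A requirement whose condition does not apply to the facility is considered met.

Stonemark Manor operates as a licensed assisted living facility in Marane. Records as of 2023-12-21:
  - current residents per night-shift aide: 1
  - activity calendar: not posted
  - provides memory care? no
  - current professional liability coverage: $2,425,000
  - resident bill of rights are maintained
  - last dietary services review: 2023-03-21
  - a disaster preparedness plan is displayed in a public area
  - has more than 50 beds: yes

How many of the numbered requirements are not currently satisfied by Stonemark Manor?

3

1. activity calendar absent → not met
2. resident bill of rights present → met
3. residents per night-shift aide 1 ≤ 8 → met
4. condition 'has more than 50 beds' holds; dietary services review 275 days ago vs limit 270 → not met
5. disaster preparedness plan present → met
6. condition 'provides memory care' does not hold → requirement n/a → met
7. professional liability coverage $2,425,000 < $2,725,000 → not met
Not met: 3 of 7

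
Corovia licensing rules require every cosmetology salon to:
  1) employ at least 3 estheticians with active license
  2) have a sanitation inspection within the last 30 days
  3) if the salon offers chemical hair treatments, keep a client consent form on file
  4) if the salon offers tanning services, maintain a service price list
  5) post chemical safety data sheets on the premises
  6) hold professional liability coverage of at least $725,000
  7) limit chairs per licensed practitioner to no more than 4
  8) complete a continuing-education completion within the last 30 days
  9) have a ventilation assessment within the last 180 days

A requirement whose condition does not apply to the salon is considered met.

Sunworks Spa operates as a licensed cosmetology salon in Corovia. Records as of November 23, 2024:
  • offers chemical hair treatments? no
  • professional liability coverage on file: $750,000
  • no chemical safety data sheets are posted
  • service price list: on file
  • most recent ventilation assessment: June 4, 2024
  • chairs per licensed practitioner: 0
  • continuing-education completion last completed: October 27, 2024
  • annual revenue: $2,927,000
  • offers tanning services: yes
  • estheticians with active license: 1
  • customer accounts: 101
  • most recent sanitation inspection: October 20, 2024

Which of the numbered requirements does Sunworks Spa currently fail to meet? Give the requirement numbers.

1. estheticians with active license 1 < 3 → not met
2. sanitation inspection 34 days ago vs limit 30 → not met
3. condition 'offers chemical hair treatments' does not hold → requirement n/a → met
4. condition 'offers tanning services' holds; service price list present → met
5. chemical safety data sheets absent → not met
6. professional liability coverage $750,000 ≥ $725,000 → met
7. chairs per licensed practitioner 0 ≤ 4 → met
8. continuing-education completion 27 days ago vs limit 30 → met
9. ventilation assessment 172 days ago vs limit 180 → met
Not met: 1, 2, 5

1, 2, 5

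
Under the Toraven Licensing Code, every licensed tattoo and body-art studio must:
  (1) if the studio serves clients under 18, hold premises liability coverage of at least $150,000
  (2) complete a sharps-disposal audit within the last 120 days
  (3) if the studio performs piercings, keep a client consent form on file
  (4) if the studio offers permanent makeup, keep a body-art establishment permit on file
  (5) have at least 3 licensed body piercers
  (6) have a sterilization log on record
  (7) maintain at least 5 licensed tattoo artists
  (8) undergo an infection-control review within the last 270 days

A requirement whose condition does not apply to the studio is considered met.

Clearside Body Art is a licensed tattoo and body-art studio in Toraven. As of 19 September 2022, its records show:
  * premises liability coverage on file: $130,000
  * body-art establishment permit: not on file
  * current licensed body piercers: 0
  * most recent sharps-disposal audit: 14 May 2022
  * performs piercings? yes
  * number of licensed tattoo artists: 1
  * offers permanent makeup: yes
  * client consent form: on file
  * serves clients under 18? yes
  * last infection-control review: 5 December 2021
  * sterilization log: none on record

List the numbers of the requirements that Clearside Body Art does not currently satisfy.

1. condition 'serves clients under 18' holds; premises liability coverage $130,000 < $150,000 → not met
2. sharps-disposal audit 128 days ago vs limit 120 → not met
3. condition 'performs piercings' holds; client consent form present → met
4. condition 'offers permanent makeup' holds; body-art establishment permit absent → not met
5. licensed body piercers 0 < 3 → not met
6. sterilization log absent → not met
7. licensed tattoo artists 1 < 5 → not met
8. infection-control review 288 days ago vs limit 270 → not met
Not met: 1, 2, 4, 5, 6, 7, 8

1, 2, 4, 5, 6, 7, 8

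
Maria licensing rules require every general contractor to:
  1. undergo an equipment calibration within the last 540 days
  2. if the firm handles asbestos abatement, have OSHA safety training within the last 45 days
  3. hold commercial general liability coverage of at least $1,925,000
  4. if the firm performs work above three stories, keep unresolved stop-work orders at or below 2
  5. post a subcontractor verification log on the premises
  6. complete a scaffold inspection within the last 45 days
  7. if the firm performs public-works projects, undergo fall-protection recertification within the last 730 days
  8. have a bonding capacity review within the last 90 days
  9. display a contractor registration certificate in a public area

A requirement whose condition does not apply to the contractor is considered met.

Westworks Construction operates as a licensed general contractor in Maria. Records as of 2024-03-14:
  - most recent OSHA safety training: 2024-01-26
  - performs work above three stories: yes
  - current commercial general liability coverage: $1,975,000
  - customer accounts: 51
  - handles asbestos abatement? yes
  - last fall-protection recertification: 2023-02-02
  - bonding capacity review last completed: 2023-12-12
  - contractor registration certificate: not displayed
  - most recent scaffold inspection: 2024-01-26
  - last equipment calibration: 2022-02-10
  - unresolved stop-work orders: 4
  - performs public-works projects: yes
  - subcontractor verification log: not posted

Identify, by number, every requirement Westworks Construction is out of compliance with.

1. equipment calibration 763 days ago vs limit 540 → not met
2. condition 'handles asbestos abatement' holds; OSHA safety training 48 days ago vs limit 45 → not met
3. commercial general liability coverage $1,975,000 ≥ $1,925,000 → met
4. condition 'performs work above three stories' holds; unresolved stop-work orders 4 > 2 → not met
5. subcontractor verification log absent → not met
6. scaffold inspection 48 days ago vs limit 45 → not met
7. condition 'performs public-works projects' holds; fall-protection recertification 406 days ago vs limit 730 → met
8. bonding capacity review 93 days ago vs limit 90 → not met
9. contractor registration certificate absent → not met
Not met: 1, 2, 4, 5, 6, 8, 9

1, 2, 4, 5, 6, 8, 9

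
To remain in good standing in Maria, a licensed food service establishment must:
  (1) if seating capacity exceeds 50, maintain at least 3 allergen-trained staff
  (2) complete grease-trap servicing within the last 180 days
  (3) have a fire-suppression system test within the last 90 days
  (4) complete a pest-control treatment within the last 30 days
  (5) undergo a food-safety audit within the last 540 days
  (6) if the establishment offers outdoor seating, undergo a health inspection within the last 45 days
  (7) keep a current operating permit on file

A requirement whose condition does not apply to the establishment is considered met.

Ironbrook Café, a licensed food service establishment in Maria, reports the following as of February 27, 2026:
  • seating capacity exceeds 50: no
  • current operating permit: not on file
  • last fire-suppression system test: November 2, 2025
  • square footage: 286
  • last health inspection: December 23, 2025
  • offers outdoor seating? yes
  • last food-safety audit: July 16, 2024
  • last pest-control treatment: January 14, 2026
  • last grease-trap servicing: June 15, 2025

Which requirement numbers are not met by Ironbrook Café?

1. condition 'seating capacity exceeds 50' does not hold → requirement n/a → met
2. grease-trap servicing 257 days ago vs limit 180 → not met
3. fire-suppression system test 117 days ago vs limit 90 → not met
4. pest-control treatment 44 days ago vs limit 30 → not met
5. food-safety audit 591 days ago vs limit 540 → not met
6. condition 'offers outdoor seating' holds; health inspection 66 days ago vs limit 45 → not met
7. current operating permit absent → not met
Not met: 2, 3, 4, 5, 6, 7

2, 3, 4, 5, 6, 7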